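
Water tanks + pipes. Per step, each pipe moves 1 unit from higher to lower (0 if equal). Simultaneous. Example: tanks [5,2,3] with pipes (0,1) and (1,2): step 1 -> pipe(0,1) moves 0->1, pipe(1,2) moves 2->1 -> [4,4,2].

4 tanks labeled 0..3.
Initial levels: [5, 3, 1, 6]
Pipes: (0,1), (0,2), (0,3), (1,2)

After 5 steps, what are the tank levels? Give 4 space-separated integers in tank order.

Step 1: flows [0->1,0->2,3->0,1->2] -> levels [4 3 3 5]
Step 2: flows [0->1,0->2,3->0,1=2] -> levels [3 4 4 4]
Step 3: flows [1->0,2->0,3->0,1=2] -> levels [6 3 3 3]
Step 4: flows [0->1,0->2,0->3,1=2] -> levels [3 4 4 4]
  -> period-2 cycle: step 4 state = step 2 state
  -> state at step 5: (5-2) mod 2 = 1, same as step 3 -> [6 3 3 3]

Answer: 6 3 3 3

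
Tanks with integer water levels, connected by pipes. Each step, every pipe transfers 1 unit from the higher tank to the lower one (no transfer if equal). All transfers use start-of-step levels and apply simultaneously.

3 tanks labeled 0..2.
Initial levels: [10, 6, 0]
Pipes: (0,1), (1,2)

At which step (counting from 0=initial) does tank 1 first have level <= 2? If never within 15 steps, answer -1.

Step 1: flows [0->1,1->2] -> levels [9 6 1]
Step 2: flows [0->1,1->2] -> levels [8 6 2]
Step 3: flows [0->1,1->2] -> levels [7 6 3]
Step 4: flows [0->1,1->2] -> levels [6 6 4]
Step 5: flows [0=1,1->2] -> levels [6 5 5]
Step 6: flows [0->1,1=2] -> levels [5 6 5]
Step 7: flows [1->0,1->2] -> levels [6 4 6]
Step 8: flows [0->1,2->1] -> levels [5 6 5]
  -> period-2 cycle (repeats step 6); tank 1 never drops to <=2
Tank 1 never reaches <=2 within 15 steps

Answer: -1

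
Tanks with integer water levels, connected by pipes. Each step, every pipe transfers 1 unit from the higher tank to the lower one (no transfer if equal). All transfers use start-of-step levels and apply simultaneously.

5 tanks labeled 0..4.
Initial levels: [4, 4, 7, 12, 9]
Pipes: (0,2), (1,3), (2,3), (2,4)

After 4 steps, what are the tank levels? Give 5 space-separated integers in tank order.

Answer: 7 7 8 7 7

Derivation:
Step 1: flows [2->0,3->1,3->2,4->2] -> levels [5 5 8 10 8]
Step 2: flows [2->0,3->1,3->2,2=4] -> levels [6 6 8 8 8]
Step 3: flows [2->0,3->1,2=3,2=4] -> levels [7 7 7 7 8]
Step 4: flows [0=2,1=3,2=3,4->2] -> levels [7 7 8 7 7]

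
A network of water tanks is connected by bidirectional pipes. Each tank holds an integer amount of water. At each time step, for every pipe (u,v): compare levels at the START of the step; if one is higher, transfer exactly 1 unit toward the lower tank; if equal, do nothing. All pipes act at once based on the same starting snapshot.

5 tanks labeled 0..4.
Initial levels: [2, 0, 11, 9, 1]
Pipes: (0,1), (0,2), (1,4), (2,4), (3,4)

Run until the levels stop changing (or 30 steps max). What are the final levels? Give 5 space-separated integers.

Step 1: flows [0->1,2->0,4->1,2->4,3->4] -> levels [2 2 9 8 2]
Step 2: flows [0=1,2->0,1=4,2->4,3->4] -> levels [3 2 7 7 4]
Step 3: flows [0->1,2->0,4->1,2->4,3->4] -> levels [3 4 5 6 5]
Step 4: flows [1->0,2->0,4->1,2=4,3->4] -> levels [5 4 4 5 5]
Step 5: flows [0->1,0->2,4->1,4->2,3=4] -> levels [3 6 6 5 3]
Step 6: flows [1->0,2->0,1->4,2->4,3->4] -> levels [5 4 4 4 6]
Step 7: flows [0->1,0->2,4->1,4->2,4->3] -> levels [3 6 6 5 3]
  -> period-2 cycle: step 7 state = step 5 state; never stabilizes
  -> state at step 30: (30-5) mod 2 = 1, same as step 6 -> [5 4 4 4 6]

Answer: 5 4 4 4 6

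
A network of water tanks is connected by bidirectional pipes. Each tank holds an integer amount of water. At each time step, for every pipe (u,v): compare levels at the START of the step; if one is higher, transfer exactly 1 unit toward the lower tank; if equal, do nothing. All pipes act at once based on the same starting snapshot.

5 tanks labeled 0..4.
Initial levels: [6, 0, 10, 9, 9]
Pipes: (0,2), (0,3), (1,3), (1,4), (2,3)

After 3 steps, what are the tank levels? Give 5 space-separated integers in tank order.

Answer: 7 6 7 8 6

Derivation:
Step 1: flows [2->0,3->0,3->1,4->1,2->3] -> levels [8 2 8 8 8]
Step 2: flows [0=2,0=3,3->1,4->1,2=3] -> levels [8 4 8 7 7]
Step 3: flows [0=2,0->3,3->1,4->1,2->3] -> levels [7 6 7 8 6]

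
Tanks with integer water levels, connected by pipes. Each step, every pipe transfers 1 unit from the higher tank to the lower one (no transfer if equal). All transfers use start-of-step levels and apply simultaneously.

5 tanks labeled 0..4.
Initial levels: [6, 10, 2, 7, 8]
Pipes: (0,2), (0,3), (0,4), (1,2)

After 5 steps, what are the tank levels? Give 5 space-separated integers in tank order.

Answer: 8 7 6 6 6

Derivation:
Step 1: flows [0->2,3->0,4->0,1->2] -> levels [7 9 4 6 7]
Step 2: flows [0->2,0->3,0=4,1->2] -> levels [5 8 6 7 7]
Step 3: flows [2->0,3->0,4->0,1->2] -> levels [8 7 6 6 6]
Step 4: flows [0->2,0->3,0->4,1->2] -> levels [5 6 8 7 7]
Step 5: flows [2->0,3->0,4->0,2->1] -> levels [8 7 6 6 6]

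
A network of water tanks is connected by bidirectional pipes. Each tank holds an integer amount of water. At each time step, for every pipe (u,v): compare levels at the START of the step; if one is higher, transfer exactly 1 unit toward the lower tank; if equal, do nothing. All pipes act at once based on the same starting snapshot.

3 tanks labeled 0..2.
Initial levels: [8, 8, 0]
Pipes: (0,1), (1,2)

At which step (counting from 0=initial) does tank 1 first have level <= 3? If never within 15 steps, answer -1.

Step 1: flows [0=1,1->2] -> levels [8 7 1]
Step 2: flows [0->1,1->2] -> levels [7 7 2]
Step 3: flows [0=1,1->2] -> levels [7 6 3]
Step 4: flows [0->1,1->2] -> levels [6 6 4]
Step 5: flows [0=1,1->2] -> levels [6 5 5]
Step 6: flows [0->1,1=2] -> levels [5 6 5]
Step 7: flows [1->0,1->2] -> levels [6 4 6]
Step 8: flows [0->1,2->1] -> levels [5 6 5]
  -> period-2 cycle (repeats step 6); tank 1 never drops to <=3
Tank 1 never reaches <=3 within 15 steps

Answer: -1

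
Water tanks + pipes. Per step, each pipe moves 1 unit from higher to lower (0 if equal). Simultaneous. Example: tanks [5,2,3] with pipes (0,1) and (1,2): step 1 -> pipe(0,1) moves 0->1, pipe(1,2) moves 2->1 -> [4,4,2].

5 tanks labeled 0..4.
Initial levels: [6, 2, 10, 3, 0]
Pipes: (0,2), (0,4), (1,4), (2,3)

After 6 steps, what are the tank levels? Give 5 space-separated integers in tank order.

Step 1: flows [2->0,0->4,1->4,2->3] -> levels [6 1 8 4 2]
Step 2: flows [2->0,0->4,4->1,2->3] -> levels [6 2 6 5 2]
Step 3: flows [0=2,0->4,1=4,2->3] -> levels [5 2 5 6 3]
Step 4: flows [0=2,0->4,4->1,3->2] -> levels [4 3 6 5 3]
Step 5: flows [2->0,0->4,1=4,2->3] -> levels [4 3 4 6 4]
Step 6: flows [0=2,0=4,4->1,3->2] -> levels [4 4 5 5 3]

Answer: 4 4 5 5 3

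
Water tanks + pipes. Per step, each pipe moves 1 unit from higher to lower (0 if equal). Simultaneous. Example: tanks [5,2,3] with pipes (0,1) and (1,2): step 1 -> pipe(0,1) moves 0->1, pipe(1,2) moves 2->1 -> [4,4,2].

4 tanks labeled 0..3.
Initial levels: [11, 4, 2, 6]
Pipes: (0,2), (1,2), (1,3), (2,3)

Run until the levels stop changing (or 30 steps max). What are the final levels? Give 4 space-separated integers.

Step 1: flows [0->2,1->2,3->1,3->2] -> levels [10 4 5 4]
Step 2: flows [0->2,2->1,1=3,2->3] -> levels [9 5 4 5]
Step 3: flows [0->2,1->2,1=3,3->2] -> levels [8 4 7 4]
Step 4: flows [0->2,2->1,1=3,2->3] -> levels [7 5 6 5]
Step 5: flows [0->2,2->1,1=3,2->3] -> levels [6 6 5 6]
Step 6: flows [0->2,1->2,1=3,3->2] -> levels [5 5 8 5]
Step 7: flows [2->0,2->1,1=3,2->3] -> levels [6 6 5 6]
  -> period-2 cycle: step 7 state = step 5 state; never stabilizes
  -> state at step 30: (30-5) mod 2 = 1, same as step 6 -> [5 5 8 5]

Answer: 5 5 8 5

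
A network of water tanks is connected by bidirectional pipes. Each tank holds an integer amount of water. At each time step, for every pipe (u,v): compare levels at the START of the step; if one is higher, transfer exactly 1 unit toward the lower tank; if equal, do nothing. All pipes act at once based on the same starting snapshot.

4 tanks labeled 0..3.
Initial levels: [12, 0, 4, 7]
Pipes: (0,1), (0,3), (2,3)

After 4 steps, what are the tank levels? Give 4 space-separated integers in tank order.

Step 1: flows [0->1,0->3,3->2] -> levels [10 1 5 7]
Step 2: flows [0->1,0->3,3->2] -> levels [8 2 6 7]
Step 3: flows [0->1,0->3,3->2] -> levels [6 3 7 7]
Step 4: flows [0->1,3->0,2=3] -> levels [6 4 7 6]

Answer: 6 4 7 6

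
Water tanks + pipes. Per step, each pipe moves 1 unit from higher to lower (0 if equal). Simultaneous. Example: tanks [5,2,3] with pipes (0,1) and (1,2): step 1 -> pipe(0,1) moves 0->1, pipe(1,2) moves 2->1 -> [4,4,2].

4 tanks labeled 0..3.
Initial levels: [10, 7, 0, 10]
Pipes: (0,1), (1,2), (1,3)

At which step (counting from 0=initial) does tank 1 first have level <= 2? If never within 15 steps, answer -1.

Answer: -1

Derivation:
Step 1: flows [0->1,1->2,3->1] -> levels [9 8 1 9]
Step 2: flows [0->1,1->2,3->1] -> levels [8 9 2 8]
Step 3: flows [1->0,1->2,1->3] -> levels [9 6 3 9]
Step 4: flows [0->1,1->2,3->1] -> levels [8 7 4 8]
Step 5: flows [0->1,1->2,3->1] -> levels [7 8 5 7]
Step 6: flows [1->0,1->2,1->3] -> levels [8 5 6 8]
Step 7: flows [0->1,2->1,3->1] -> levels [7 8 5 7]
  -> period-2 cycle (repeats step 5); tank 1 never drops to <=2
Tank 1 never reaches <=2 within 15 steps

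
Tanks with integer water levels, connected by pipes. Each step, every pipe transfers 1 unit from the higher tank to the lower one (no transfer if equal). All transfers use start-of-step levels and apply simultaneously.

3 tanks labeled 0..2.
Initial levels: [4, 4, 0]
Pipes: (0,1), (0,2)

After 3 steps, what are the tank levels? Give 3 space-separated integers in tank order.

Step 1: flows [0=1,0->2] -> levels [3 4 1]
Step 2: flows [1->0,0->2] -> levels [3 3 2]
Step 3: flows [0=1,0->2] -> levels [2 3 3]

Answer: 2 3 3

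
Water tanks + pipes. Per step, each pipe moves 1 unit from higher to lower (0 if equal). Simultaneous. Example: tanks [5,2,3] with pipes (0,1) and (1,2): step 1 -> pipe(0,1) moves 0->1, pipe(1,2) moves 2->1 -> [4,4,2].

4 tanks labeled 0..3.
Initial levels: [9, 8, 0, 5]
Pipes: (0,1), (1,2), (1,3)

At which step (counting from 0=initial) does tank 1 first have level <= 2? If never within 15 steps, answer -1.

Step 1: flows [0->1,1->2,1->3] -> levels [8 7 1 6]
Step 2: flows [0->1,1->2,1->3] -> levels [7 6 2 7]
Step 3: flows [0->1,1->2,3->1] -> levels [6 7 3 6]
Step 4: flows [1->0,1->2,1->3] -> levels [7 4 4 7]
Step 5: flows [0->1,1=2,3->1] -> levels [6 6 4 6]
Step 6: flows [0=1,1->2,1=3] -> levels [6 5 5 6]
Step 7: flows [0->1,1=2,3->1] -> levels [5 7 5 5]
Step 8: flows [1->0,1->2,1->3] -> levels [6 4 6 6]
Step 9: flows [0->1,2->1,3->1] -> levels [5 7 5 5]
  -> period-2 cycle (repeats step 7); tank 1 never drops to <=2
Tank 1 never reaches <=2 within 15 steps

Answer: -1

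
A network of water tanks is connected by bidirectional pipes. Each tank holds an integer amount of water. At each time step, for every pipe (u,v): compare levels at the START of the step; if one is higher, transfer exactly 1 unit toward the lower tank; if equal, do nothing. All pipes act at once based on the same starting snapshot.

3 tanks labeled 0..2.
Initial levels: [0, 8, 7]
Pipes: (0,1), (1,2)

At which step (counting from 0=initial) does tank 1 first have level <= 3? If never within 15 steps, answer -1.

Step 1: flows [1->0,1->2] -> levels [1 6 8]
Step 2: flows [1->0,2->1] -> levels [2 6 7]
Step 3: flows [1->0,2->1] -> levels [3 6 6]
Step 4: flows [1->0,1=2] -> levels [4 5 6]
Step 5: flows [1->0,2->1] -> levels [5 5 5]
Step 6: flows [0=1,1=2] -> levels [5 5 5]
  -> stable; tank 1 stays at 5 > 3
Tank 1 never reaches <=3 within 15 steps

Answer: -1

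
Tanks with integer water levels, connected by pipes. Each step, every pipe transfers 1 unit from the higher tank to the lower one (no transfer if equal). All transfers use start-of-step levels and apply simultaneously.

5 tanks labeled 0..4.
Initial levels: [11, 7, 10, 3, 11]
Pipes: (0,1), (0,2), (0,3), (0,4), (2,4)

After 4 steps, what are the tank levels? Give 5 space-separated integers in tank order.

Answer: 8 9 9 7 9

Derivation:
Step 1: flows [0->1,0->2,0->3,0=4,4->2] -> levels [8 8 12 4 10]
Step 2: flows [0=1,2->0,0->3,4->0,2->4] -> levels [9 8 10 5 10]
Step 3: flows [0->1,2->0,0->3,4->0,2=4] -> levels [9 9 9 6 9]
Step 4: flows [0=1,0=2,0->3,0=4,2=4] -> levels [8 9 9 7 9]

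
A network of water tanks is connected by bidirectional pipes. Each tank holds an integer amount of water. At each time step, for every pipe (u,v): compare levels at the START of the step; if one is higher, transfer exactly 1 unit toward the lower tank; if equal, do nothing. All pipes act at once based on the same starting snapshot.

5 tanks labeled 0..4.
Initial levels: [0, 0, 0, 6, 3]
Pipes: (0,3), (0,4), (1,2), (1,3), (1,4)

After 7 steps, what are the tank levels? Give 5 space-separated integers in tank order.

Answer: 3 3 1 1 1

Derivation:
Step 1: flows [3->0,4->0,1=2,3->1,4->1] -> levels [2 2 0 4 1]
Step 2: flows [3->0,0->4,1->2,3->1,1->4] -> levels [2 1 1 2 3]
Step 3: flows [0=3,4->0,1=2,3->1,4->1] -> levels [3 3 1 1 1]
Step 4: flows [0->3,0->4,1->2,1->3,1->4] -> levels [1 0 2 3 3]
Step 5: flows [3->0,4->0,2->1,3->1,4->1] -> levels [3 3 1 1 1]
  -> period-2 cycle: step 5 state = step 3 state
  -> state at step 7: (7-3) mod 2 = 0, same as step 3 -> [3 3 1 1 1]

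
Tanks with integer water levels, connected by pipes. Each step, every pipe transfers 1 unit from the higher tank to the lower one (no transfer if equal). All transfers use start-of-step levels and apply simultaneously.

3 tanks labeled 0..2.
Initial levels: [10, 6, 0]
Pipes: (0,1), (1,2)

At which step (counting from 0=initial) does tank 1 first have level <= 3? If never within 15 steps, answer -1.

Answer: -1

Derivation:
Step 1: flows [0->1,1->2] -> levels [9 6 1]
Step 2: flows [0->1,1->2] -> levels [8 6 2]
Step 3: flows [0->1,1->2] -> levels [7 6 3]
Step 4: flows [0->1,1->2] -> levels [6 6 4]
Step 5: flows [0=1,1->2] -> levels [6 5 5]
Step 6: flows [0->1,1=2] -> levels [5 6 5]
Step 7: flows [1->0,1->2] -> levels [6 4 6]
Step 8: flows [0->1,2->1] -> levels [5 6 5]
  -> period-2 cycle (repeats step 6); tank 1 never drops to <=3
Tank 1 never reaches <=3 within 15 steps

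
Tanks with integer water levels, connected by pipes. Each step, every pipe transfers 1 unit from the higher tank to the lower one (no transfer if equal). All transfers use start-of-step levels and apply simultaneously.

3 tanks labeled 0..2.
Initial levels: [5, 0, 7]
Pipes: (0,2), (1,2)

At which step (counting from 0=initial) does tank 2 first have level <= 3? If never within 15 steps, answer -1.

Answer: -1

Derivation:
Step 1: flows [2->0,2->1] -> levels [6 1 5]
Step 2: flows [0->2,2->1] -> levels [5 2 5]
Step 3: flows [0=2,2->1] -> levels [5 3 4]
Step 4: flows [0->2,2->1] -> levels [4 4 4]
Step 5: flows [0=2,1=2] -> levels [4 4 4]
  -> stable; tank 2 stays at 4 > 3
Tank 2 never reaches <=3 within 15 steps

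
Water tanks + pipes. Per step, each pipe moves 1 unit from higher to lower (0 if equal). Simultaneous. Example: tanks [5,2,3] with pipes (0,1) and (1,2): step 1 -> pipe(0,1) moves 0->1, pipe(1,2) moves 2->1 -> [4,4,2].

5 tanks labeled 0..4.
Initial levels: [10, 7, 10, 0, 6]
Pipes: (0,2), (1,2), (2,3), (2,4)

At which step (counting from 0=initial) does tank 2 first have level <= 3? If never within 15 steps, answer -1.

Step 1: flows [0=2,2->1,2->3,2->4] -> levels [10 8 7 1 7]
Step 2: flows [0->2,1->2,2->3,2=4] -> levels [9 7 8 2 7]
Step 3: flows [0->2,2->1,2->3,2->4] -> levels [8 8 6 3 8]
Step 4: flows [0->2,1->2,2->3,4->2] -> levels [7 7 8 4 7]
Step 5: flows [2->0,2->1,2->3,2->4] -> levels [8 8 4 5 8]
Step 6: flows [0->2,1->2,3->2,4->2] -> levels [7 7 8 4 7]
  -> period-2 cycle (repeats step 4); tank 2 never drops to <=3
Tank 2 never reaches <=3 within 15 steps

Answer: -1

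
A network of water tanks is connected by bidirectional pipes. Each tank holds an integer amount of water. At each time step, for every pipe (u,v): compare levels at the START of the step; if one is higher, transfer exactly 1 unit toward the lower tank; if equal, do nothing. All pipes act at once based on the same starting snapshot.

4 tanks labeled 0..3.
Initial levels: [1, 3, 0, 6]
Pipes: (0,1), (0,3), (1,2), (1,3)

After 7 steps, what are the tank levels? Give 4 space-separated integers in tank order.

Answer: 3 1 3 3

Derivation:
Step 1: flows [1->0,3->0,1->2,3->1] -> levels [3 2 1 4]
Step 2: flows [0->1,3->0,1->2,3->1] -> levels [3 3 2 2]
Step 3: flows [0=1,0->3,1->2,1->3] -> levels [2 1 3 4]
Step 4: flows [0->1,3->0,2->1,3->1] -> levels [2 4 2 2]
Step 5: flows [1->0,0=3,1->2,1->3] -> levels [3 1 3 3]
Step 6: flows [0->1,0=3,2->1,3->1] -> levels [2 4 2 2]
  -> period-2 cycle: step 6 state = step 4 state
  -> state at step 7: (7-4) mod 2 = 1, same as step 5 -> [3 1 3 3]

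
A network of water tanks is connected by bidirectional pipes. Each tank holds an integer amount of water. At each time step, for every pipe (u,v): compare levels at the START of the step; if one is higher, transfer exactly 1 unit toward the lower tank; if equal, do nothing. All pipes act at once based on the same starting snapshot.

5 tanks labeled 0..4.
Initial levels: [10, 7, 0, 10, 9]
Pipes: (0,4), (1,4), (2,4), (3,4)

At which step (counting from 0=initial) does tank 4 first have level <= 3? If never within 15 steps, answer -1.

Step 1: flows [0->4,4->1,4->2,3->4] -> levels [9 8 1 9 9]
Step 2: flows [0=4,4->1,4->2,3=4] -> levels [9 9 2 9 7]
Step 3: flows [0->4,1->4,4->2,3->4] -> levels [8 8 3 8 9]
Step 4: flows [4->0,4->1,4->2,4->3] -> levels [9 9 4 9 5]
Step 5: flows [0->4,1->4,4->2,3->4] -> levels [8 8 5 8 7]
Step 6: flows [0->4,1->4,4->2,3->4] -> levels [7 7 6 7 9]
Step 7: flows [4->0,4->1,4->2,4->3] -> levels [8 8 7 8 5]
Step 8: flows [0->4,1->4,2->4,3->4] -> levels [7 7 6 7 9]
  -> period-2 cycle (repeats step 6); tank 4 never drops to <=3
Tank 4 never reaches <=3 within 15 steps

Answer: -1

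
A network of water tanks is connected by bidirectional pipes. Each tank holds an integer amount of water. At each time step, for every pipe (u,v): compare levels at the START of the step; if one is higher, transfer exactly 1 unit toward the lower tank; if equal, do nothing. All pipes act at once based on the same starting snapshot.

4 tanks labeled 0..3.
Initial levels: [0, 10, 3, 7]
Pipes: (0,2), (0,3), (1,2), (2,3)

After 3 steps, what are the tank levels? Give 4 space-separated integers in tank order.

Step 1: flows [2->0,3->0,1->2,3->2] -> levels [2 9 4 5]
Step 2: flows [2->0,3->0,1->2,3->2] -> levels [4 8 5 3]
Step 3: flows [2->0,0->3,1->2,2->3] -> levels [4 7 4 5]

Answer: 4 7 4 5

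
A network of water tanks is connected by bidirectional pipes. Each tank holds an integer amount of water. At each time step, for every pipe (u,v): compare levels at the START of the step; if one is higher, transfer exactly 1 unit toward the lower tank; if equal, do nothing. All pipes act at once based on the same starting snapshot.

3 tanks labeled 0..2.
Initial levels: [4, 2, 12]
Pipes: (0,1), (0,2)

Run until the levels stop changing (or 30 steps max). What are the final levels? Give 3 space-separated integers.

Step 1: flows [0->1,2->0] -> levels [4 3 11]
Step 2: flows [0->1,2->0] -> levels [4 4 10]
Step 3: flows [0=1,2->0] -> levels [5 4 9]
Step 4: flows [0->1,2->0] -> levels [5 5 8]
Step 5: flows [0=1,2->0] -> levels [6 5 7]
Step 6: flows [0->1,2->0] -> levels [6 6 6]
Step 7: flows [0=1,0=2] -> levels [6 6 6]
  -> stable (no change)

Answer: 6 6 6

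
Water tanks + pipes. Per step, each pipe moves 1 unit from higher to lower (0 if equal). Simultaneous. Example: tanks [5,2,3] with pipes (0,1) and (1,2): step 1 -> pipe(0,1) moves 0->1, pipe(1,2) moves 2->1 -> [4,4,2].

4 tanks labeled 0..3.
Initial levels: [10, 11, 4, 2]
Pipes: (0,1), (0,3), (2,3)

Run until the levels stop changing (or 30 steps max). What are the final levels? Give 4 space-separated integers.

Step 1: flows [1->0,0->3,2->3] -> levels [10 10 3 4]
Step 2: flows [0=1,0->3,3->2] -> levels [9 10 4 4]
Step 3: flows [1->0,0->3,2=3] -> levels [9 9 4 5]
Step 4: flows [0=1,0->3,3->2] -> levels [8 9 5 5]
Step 5: flows [1->0,0->3,2=3] -> levels [8 8 5 6]
Step 6: flows [0=1,0->3,3->2] -> levels [7 8 6 6]
Step 7: flows [1->0,0->3,2=3] -> levels [7 7 6 7]
Step 8: flows [0=1,0=3,3->2] -> levels [7 7 7 6]
Step 9: flows [0=1,0->3,2->3] -> levels [6 7 6 8]
Step 10: flows [1->0,3->0,3->2] -> levels [8 6 7 6]
Step 11: flows [0->1,0->3,2->3] -> levels [6 7 6 8]
  -> period-2 cycle: step 11 state = step 9 state; never stabilizes
  -> state at step 30: (30-9) mod 2 = 1, same as step 10 -> [8 6 7 6]

Answer: 8 6 7 6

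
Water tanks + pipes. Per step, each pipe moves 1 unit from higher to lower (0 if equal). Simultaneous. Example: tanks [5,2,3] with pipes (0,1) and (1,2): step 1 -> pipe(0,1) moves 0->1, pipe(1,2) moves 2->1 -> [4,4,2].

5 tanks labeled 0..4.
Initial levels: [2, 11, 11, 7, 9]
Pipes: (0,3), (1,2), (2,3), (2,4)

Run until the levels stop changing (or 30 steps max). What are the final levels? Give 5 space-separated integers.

Answer: 8 8 9 7 8

Derivation:
Step 1: flows [3->0,1=2,2->3,2->4] -> levels [3 11 9 7 10]
Step 2: flows [3->0,1->2,2->3,4->2] -> levels [4 10 10 7 9]
Step 3: flows [3->0,1=2,2->3,2->4] -> levels [5 10 8 7 10]
Step 4: flows [3->0,1->2,2->3,4->2] -> levels [6 9 9 7 9]
Step 5: flows [3->0,1=2,2->3,2=4] -> levels [7 9 8 7 9]
Step 6: flows [0=3,1->2,2->3,4->2] -> levels [7 8 9 8 8]
Step 7: flows [3->0,2->1,2->3,2->4] -> levels [8 9 6 8 9]
Step 8: flows [0=3,1->2,3->2,4->2] -> levels [8 8 9 7 8]
Step 9: flows [0->3,2->1,2->3,2->4] -> levels [7 9 6 9 9]
Step 10: flows [3->0,1->2,3->2,4->2] -> levels [8 8 9 7 8]
  -> period-2 cycle: step 10 state = step 8 state; never stabilizes
  -> state at step 30: (30-8) mod 2 = 0, same as step 8 -> [8 8 9 7 8]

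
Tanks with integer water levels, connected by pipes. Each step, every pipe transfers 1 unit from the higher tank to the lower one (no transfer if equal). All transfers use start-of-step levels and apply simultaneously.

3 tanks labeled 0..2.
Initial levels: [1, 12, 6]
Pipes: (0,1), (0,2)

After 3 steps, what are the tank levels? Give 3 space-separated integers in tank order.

Answer: 5 9 5

Derivation:
Step 1: flows [1->0,2->0] -> levels [3 11 5]
Step 2: flows [1->0,2->0] -> levels [5 10 4]
Step 3: flows [1->0,0->2] -> levels [5 9 5]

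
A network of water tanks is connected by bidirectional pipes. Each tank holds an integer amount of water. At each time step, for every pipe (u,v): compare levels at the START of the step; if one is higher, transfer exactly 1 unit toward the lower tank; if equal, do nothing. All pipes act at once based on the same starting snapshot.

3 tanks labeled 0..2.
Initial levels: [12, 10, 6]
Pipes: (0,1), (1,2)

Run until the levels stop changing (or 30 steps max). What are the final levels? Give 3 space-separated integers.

Step 1: flows [0->1,1->2] -> levels [11 10 7]
Step 2: flows [0->1,1->2] -> levels [10 10 8]
Step 3: flows [0=1,1->2] -> levels [10 9 9]
Step 4: flows [0->1,1=2] -> levels [9 10 9]
Step 5: flows [1->0,1->2] -> levels [10 8 10]
Step 6: flows [0->1,2->1] -> levels [9 10 9]
  -> period-2 cycle: step 6 state = step 4 state; never stabilizes
  -> state at step 30: (30-4) mod 2 = 0, same as step 4 -> [9 10 9]

Answer: 9 10 9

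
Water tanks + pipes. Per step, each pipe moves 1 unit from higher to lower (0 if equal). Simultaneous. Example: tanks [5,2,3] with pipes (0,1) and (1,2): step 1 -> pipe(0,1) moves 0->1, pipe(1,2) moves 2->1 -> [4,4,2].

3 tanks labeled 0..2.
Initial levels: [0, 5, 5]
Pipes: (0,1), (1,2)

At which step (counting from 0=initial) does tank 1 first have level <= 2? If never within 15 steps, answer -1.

Answer: 5

Derivation:
Step 1: flows [1->0,1=2] -> levels [1 4 5]
Step 2: flows [1->0,2->1] -> levels [2 4 4]
Step 3: flows [1->0,1=2] -> levels [3 3 4]
Step 4: flows [0=1,2->1] -> levels [3 4 3]
Step 5: flows [1->0,1->2] -> levels [4 2 4]
Tank 1 first reaches <=2 at step 5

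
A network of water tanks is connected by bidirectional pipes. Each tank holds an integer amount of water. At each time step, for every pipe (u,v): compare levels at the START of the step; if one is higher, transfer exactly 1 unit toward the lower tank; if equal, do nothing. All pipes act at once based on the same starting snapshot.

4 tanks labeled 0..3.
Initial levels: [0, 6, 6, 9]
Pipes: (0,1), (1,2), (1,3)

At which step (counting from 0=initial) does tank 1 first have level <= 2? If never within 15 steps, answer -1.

Step 1: flows [1->0,1=2,3->1] -> levels [1 6 6 8]
Step 2: flows [1->0,1=2,3->1] -> levels [2 6 6 7]
Step 3: flows [1->0,1=2,3->1] -> levels [3 6 6 6]
Step 4: flows [1->0,1=2,1=3] -> levels [4 5 6 6]
Step 5: flows [1->0,2->1,3->1] -> levels [5 6 5 5]
Step 6: flows [1->0,1->2,1->3] -> levels [6 3 6 6]
Step 7: flows [0->1,2->1,3->1] -> levels [5 6 5 5]
  -> period-2 cycle (repeats step 5); tank 1 never drops to <=2
Tank 1 never reaches <=2 within 15 steps

Answer: -1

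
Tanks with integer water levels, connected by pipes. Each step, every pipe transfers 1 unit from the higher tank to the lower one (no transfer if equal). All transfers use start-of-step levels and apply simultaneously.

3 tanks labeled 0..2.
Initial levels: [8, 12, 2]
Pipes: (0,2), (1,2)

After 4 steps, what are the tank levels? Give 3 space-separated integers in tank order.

Step 1: flows [0->2,1->2] -> levels [7 11 4]
Step 2: flows [0->2,1->2] -> levels [6 10 6]
Step 3: flows [0=2,1->2] -> levels [6 9 7]
Step 4: flows [2->0,1->2] -> levels [7 8 7]

Answer: 7 8 7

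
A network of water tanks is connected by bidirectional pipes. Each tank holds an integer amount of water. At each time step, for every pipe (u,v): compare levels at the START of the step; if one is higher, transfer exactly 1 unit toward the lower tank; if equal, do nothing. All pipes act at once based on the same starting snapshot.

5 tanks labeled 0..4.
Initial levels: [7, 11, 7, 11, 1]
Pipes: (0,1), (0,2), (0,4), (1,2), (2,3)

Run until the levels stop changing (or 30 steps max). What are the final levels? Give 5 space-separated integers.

Step 1: flows [1->0,0=2,0->4,1->2,3->2] -> levels [7 9 9 10 2]
Step 2: flows [1->0,2->0,0->4,1=2,3->2] -> levels [8 8 9 9 3]
Step 3: flows [0=1,2->0,0->4,2->1,2=3] -> levels [8 9 7 9 4]
Step 4: flows [1->0,0->2,0->4,1->2,3->2] -> levels [7 7 10 8 5]
Step 5: flows [0=1,2->0,0->4,2->1,2->3] -> levels [7 8 7 9 6]
Step 6: flows [1->0,0=2,0->4,1->2,3->2] -> levels [7 6 9 8 7]
Step 7: flows [0->1,2->0,0=4,2->1,2->3] -> levels [7 8 6 9 7]
Step 8: flows [1->0,0->2,0=4,1->2,3->2] -> levels [7 6 9 8 7]
  -> period-2 cycle: step 8 state = step 6 state; never stabilizes
  -> state at step 30: (30-6) mod 2 = 0, same as step 6 -> [7 6 9 8 7]

Answer: 7 6 9 8 7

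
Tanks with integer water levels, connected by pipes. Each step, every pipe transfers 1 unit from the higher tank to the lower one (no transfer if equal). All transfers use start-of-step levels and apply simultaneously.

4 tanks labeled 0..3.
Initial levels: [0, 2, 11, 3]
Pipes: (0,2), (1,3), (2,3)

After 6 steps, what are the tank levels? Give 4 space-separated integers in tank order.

Step 1: flows [2->0,3->1,2->3] -> levels [1 3 9 3]
Step 2: flows [2->0,1=3,2->3] -> levels [2 3 7 4]
Step 3: flows [2->0,3->1,2->3] -> levels [3 4 5 4]
Step 4: flows [2->0,1=3,2->3] -> levels [4 4 3 5]
Step 5: flows [0->2,3->1,3->2] -> levels [3 5 5 3]
Step 6: flows [2->0,1->3,2->3] -> levels [4 4 3 5]

Answer: 4 4 3 5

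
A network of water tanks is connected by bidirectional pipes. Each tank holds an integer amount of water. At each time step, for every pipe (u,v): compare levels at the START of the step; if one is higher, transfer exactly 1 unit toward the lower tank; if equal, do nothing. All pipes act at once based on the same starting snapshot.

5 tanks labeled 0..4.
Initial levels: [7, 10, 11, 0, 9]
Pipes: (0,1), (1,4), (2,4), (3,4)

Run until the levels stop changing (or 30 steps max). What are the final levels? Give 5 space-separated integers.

Answer: 8 9 8 7 5

Derivation:
Step 1: flows [1->0,1->4,2->4,4->3] -> levels [8 8 10 1 10]
Step 2: flows [0=1,4->1,2=4,4->3] -> levels [8 9 10 2 8]
Step 3: flows [1->0,1->4,2->4,4->3] -> levels [9 7 9 3 9]
Step 4: flows [0->1,4->1,2=4,4->3] -> levels [8 9 9 4 7]
Step 5: flows [1->0,1->4,2->4,4->3] -> levels [9 7 8 5 8]
Step 6: flows [0->1,4->1,2=4,4->3] -> levels [8 9 8 6 6]
Step 7: flows [1->0,1->4,2->4,3=4] -> levels [9 7 7 6 8]
Step 8: flows [0->1,4->1,4->2,4->3] -> levels [8 9 8 7 5]
Step 9: flows [1->0,1->4,2->4,3->4] -> levels [9 7 7 6 8]
  -> period-2 cycle: step 9 state = step 7 state; never stabilizes
  -> state at step 30: (30-7) mod 2 = 1, same as step 8 -> [8 9 8 7 5]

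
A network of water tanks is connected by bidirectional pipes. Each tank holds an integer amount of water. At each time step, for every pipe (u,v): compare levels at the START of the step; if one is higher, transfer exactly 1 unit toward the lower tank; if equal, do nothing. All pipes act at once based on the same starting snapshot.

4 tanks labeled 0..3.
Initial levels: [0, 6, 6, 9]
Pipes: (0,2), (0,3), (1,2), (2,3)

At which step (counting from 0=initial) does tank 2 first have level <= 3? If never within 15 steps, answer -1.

Answer: -1

Derivation:
Step 1: flows [2->0,3->0,1=2,3->2] -> levels [2 6 6 7]
Step 2: flows [2->0,3->0,1=2,3->2] -> levels [4 6 6 5]
Step 3: flows [2->0,3->0,1=2,2->3] -> levels [6 6 4 5]
Step 4: flows [0->2,0->3,1->2,3->2] -> levels [4 5 7 5]
Step 5: flows [2->0,3->0,2->1,2->3] -> levels [6 6 4 5]
  -> period-2 cycle (repeats step 3); tank 2 never drops to <=3
Tank 2 never reaches <=3 within 15 steps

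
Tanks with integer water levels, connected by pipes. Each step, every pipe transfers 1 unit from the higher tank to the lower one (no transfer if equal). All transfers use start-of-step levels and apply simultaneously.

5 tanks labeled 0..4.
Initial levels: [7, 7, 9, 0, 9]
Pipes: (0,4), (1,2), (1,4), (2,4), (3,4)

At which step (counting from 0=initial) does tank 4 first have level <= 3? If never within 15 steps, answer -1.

Step 1: flows [4->0,2->1,4->1,2=4,4->3] -> levels [8 9 8 1 6]
Step 2: flows [0->4,1->2,1->4,2->4,4->3] -> levels [7 7 8 2 8]
Step 3: flows [4->0,2->1,4->1,2=4,4->3] -> levels [8 9 7 3 5]
Step 4: flows [0->4,1->2,1->4,2->4,4->3] -> levels [7 7 7 4 7]
Step 5: flows [0=4,1=2,1=4,2=4,4->3] -> levels [7 7 7 5 6]
Step 6: flows [0->4,1=2,1->4,2->4,4->3] -> levels [6 6 6 6 8]
Step 7: flows [4->0,1=2,4->1,4->2,4->3] -> levels [7 7 7 7 4]
Step 8: flows [0->4,1=2,1->4,2->4,3->4] -> levels [6 6 6 6 8]
  -> period-2 cycle (repeats step 6); tank 4 never drops to <=3
Tank 4 never reaches <=3 within 15 steps

Answer: -1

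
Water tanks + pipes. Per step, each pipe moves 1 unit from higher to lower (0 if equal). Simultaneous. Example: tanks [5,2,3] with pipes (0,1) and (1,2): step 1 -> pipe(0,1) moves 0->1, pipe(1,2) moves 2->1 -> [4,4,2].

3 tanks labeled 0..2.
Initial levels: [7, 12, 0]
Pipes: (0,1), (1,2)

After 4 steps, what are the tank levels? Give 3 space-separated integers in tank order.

Answer: 8 7 4

Derivation:
Step 1: flows [1->0,1->2] -> levels [8 10 1]
Step 2: flows [1->0,1->2] -> levels [9 8 2]
Step 3: flows [0->1,1->2] -> levels [8 8 3]
Step 4: flows [0=1,1->2] -> levels [8 7 4]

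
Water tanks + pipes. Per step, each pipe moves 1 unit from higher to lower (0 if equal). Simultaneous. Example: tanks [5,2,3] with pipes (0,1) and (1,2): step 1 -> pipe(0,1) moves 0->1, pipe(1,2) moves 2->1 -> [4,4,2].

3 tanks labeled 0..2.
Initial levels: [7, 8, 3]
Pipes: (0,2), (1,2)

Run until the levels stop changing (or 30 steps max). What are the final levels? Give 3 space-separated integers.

Step 1: flows [0->2,1->2] -> levels [6 7 5]
Step 2: flows [0->2,1->2] -> levels [5 6 7]
Step 3: flows [2->0,2->1] -> levels [6 7 5]
  -> period-2 cycle: step 3 state = step 1 state; never stabilizes
  -> state at step 30: (30-1) mod 2 = 1, same as step 2 -> [5 6 7]

Answer: 5 6 7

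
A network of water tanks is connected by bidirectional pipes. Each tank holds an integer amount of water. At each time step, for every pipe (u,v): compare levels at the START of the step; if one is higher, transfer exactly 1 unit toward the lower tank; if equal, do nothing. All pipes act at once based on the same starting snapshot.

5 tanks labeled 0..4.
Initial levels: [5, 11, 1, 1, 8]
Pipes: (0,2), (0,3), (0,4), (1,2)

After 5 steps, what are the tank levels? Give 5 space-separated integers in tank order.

Step 1: flows [0->2,0->3,4->0,1->2] -> levels [4 10 3 2 7]
Step 2: flows [0->2,0->3,4->0,1->2] -> levels [3 9 5 3 6]
Step 3: flows [2->0,0=3,4->0,1->2] -> levels [5 8 5 3 5]
Step 4: flows [0=2,0->3,0=4,1->2] -> levels [4 7 6 4 5]
Step 5: flows [2->0,0=3,4->0,1->2] -> levels [6 6 6 4 4]

Answer: 6 6 6 4 4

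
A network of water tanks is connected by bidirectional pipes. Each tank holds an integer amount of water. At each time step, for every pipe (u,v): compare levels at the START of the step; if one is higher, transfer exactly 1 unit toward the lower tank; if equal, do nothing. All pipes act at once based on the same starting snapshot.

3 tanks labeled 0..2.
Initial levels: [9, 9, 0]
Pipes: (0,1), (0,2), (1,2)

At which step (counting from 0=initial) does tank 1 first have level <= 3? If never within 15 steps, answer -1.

Answer: -1

Derivation:
Step 1: flows [0=1,0->2,1->2] -> levels [8 8 2]
Step 2: flows [0=1,0->2,1->2] -> levels [7 7 4]
Step 3: flows [0=1,0->2,1->2] -> levels [6 6 6]
Step 4: flows [0=1,0=2,1=2] -> levels [6 6 6]
  -> stable; tank 1 stays at 6 > 3
Tank 1 never reaches <=3 within 15 steps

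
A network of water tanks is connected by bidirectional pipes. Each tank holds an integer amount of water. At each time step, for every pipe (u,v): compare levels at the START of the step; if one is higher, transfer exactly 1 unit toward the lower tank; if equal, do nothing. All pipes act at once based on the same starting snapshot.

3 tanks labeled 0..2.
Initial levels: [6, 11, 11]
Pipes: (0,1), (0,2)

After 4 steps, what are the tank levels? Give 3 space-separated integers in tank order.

Step 1: flows [1->0,2->0] -> levels [8 10 10]
Step 2: flows [1->0,2->0] -> levels [10 9 9]
Step 3: flows [0->1,0->2] -> levels [8 10 10]
  -> period-2 cycle: step 3 state = step 1 state
  -> state at step 4: (4-1) mod 2 = 1, same as step 2 -> [10 9 9]

Answer: 10 9 9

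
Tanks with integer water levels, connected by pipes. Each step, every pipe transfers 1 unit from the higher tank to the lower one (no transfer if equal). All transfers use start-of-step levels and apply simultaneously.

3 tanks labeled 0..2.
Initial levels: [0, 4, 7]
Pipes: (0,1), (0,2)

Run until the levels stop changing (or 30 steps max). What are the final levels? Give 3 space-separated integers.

Step 1: flows [1->0,2->0] -> levels [2 3 6]
Step 2: flows [1->0,2->0] -> levels [4 2 5]
Step 3: flows [0->1,2->0] -> levels [4 3 4]
Step 4: flows [0->1,0=2] -> levels [3 4 4]
Step 5: flows [1->0,2->0] -> levels [5 3 3]
Step 6: flows [0->1,0->2] -> levels [3 4 4]
  -> period-2 cycle: step 6 state = step 4 state; never stabilizes
  -> state at step 30: (30-4) mod 2 = 0, same as step 4 -> [3 4 4]

Answer: 3 4 4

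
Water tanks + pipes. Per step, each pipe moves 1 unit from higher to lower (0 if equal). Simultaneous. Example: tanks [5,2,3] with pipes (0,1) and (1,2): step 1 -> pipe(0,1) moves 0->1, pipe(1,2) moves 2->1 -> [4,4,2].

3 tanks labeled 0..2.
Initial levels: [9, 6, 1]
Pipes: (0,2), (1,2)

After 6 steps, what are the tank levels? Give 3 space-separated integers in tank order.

Answer: 5 5 6

Derivation:
Step 1: flows [0->2,1->2] -> levels [8 5 3]
Step 2: flows [0->2,1->2] -> levels [7 4 5]
Step 3: flows [0->2,2->1] -> levels [6 5 5]
Step 4: flows [0->2,1=2] -> levels [5 5 6]
Step 5: flows [2->0,2->1] -> levels [6 6 4]
Step 6: flows [0->2,1->2] -> levels [5 5 6]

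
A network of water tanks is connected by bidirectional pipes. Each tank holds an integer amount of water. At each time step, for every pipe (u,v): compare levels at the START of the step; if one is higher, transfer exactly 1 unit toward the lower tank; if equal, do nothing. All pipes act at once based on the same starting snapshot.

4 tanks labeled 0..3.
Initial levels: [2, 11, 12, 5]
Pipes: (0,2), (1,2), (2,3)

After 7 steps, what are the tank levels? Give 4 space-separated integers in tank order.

Step 1: flows [2->0,2->1,2->3] -> levels [3 12 9 6]
Step 2: flows [2->0,1->2,2->3] -> levels [4 11 8 7]
Step 3: flows [2->0,1->2,2->3] -> levels [5 10 7 8]
Step 4: flows [2->0,1->2,3->2] -> levels [6 9 8 7]
Step 5: flows [2->0,1->2,2->3] -> levels [7 8 7 8]
Step 6: flows [0=2,1->2,3->2] -> levels [7 7 9 7]
Step 7: flows [2->0,2->1,2->3] -> levels [8 8 6 8]

Answer: 8 8 6 8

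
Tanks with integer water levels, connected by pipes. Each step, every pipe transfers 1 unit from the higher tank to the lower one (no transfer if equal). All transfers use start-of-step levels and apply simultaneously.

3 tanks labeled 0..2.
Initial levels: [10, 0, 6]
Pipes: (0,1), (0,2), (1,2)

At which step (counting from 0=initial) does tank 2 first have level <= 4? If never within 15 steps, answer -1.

Answer: -1

Derivation:
Step 1: flows [0->1,0->2,2->1] -> levels [8 2 6]
Step 2: flows [0->1,0->2,2->1] -> levels [6 4 6]
Step 3: flows [0->1,0=2,2->1] -> levels [5 6 5]
Step 4: flows [1->0,0=2,1->2] -> levels [6 4 6]
  -> period-2 cycle (repeats step 2); tank 2 never drops to <=4
Tank 2 never reaches <=4 within 15 steps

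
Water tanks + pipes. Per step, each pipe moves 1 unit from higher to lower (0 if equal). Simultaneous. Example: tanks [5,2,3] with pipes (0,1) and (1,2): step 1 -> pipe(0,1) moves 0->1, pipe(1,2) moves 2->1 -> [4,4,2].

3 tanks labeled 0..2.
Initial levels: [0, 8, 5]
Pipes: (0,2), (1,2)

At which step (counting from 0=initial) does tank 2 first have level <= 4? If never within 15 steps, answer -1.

Answer: 4

Derivation:
Step 1: flows [2->0,1->2] -> levels [1 7 5]
Step 2: flows [2->0,1->2] -> levels [2 6 5]
Step 3: flows [2->0,1->2] -> levels [3 5 5]
Step 4: flows [2->0,1=2] -> levels [4 5 4]
Tank 2 first reaches <=4 at step 4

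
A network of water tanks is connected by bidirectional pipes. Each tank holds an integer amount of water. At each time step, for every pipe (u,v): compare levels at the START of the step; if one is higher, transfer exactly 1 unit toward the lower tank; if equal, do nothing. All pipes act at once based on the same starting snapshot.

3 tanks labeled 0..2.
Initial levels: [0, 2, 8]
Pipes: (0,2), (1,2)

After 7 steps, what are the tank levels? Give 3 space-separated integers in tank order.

Step 1: flows [2->0,2->1] -> levels [1 3 6]
Step 2: flows [2->0,2->1] -> levels [2 4 4]
Step 3: flows [2->0,1=2] -> levels [3 4 3]
Step 4: flows [0=2,1->2] -> levels [3 3 4]
Step 5: flows [2->0,2->1] -> levels [4 4 2]
Step 6: flows [0->2,1->2] -> levels [3 3 4]
  -> period-2 cycle: step 6 state = step 4 state
  -> state at step 7: (7-4) mod 2 = 1, same as step 5 -> [4 4 2]

Answer: 4 4 2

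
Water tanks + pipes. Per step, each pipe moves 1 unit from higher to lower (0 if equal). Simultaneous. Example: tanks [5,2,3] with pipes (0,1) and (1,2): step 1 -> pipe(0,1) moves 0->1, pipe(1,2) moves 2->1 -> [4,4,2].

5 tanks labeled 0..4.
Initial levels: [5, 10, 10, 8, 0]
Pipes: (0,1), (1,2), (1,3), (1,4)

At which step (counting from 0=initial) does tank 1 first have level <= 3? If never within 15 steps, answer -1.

Answer: -1

Derivation:
Step 1: flows [1->0,1=2,1->3,1->4] -> levels [6 7 10 9 1]
Step 2: flows [1->0,2->1,3->1,1->4] -> levels [7 7 9 8 2]
Step 3: flows [0=1,2->1,3->1,1->4] -> levels [7 8 8 7 3]
Step 4: flows [1->0,1=2,1->3,1->4] -> levels [8 5 8 8 4]
Step 5: flows [0->1,2->1,3->1,1->4] -> levels [7 7 7 7 5]
Step 6: flows [0=1,1=2,1=3,1->4] -> levels [7 6 7 7 6]
Step 7: flows [0->1,2->1,3->1,1=4] -> levels [6 9 6 6 6]
Step 8: flows [1->0,1->2,1->3,1->4] -> levels [7 5 7 7 7]
Step 9: flows [0->1,2->1,3->1,4->1] -> levels [6 9 6 6 6]
  -> period-2 cycle (repeats step 7); tank 1 never drops to <=3
Tank 1 never reaches <=3 within 15 steps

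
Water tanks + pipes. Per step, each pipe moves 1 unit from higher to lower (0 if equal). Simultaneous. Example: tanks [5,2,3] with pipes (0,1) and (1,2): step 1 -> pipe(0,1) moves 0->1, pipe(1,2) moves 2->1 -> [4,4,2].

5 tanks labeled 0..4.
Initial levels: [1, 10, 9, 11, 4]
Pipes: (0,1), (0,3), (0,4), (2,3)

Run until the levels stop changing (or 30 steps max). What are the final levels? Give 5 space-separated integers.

Answer: 9 6 8 6 6

Derivation:
Step 1: flows [1->0,3->0,4->0,3->2] -> levels [4 9 10 9 3]
Step 2: flows [1->0,3->0,0->4,2->3] -> levels [5 8 9 9 4]
Step 3: flows [1->0,3->0,0->4,2=3] -> levels [6 7 9 8 5]
Step 4: flows [1->0,3->0,0->4,2->3] -> levels [7 6 8 8 6]
Step 5: flows [0->1,3->0,0->4,2=3] -> levels [6 7 8 7 7]
Step 6: flows [1->0,3->0,4->0,2->3] -> levels [9 6 7 7 6]
Step 7: flows [0->1,0->3,0->4,2=3] -> levels [6 7 7 8 7]
Step 8: flows [1->0,3->0,4->0,3->2] -> levels [9 6 8 6 6]
Step 9: flows [0->1,0->3,0->4,2->3] -> levels [6 7 7 8 7]
  -> period-2 cycle: step 9 state = step 7 state; never stabilizes
  -> state at step 30: (30-7) mod 2 = 1, same as step 8 -> [9 6 8 6 6]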